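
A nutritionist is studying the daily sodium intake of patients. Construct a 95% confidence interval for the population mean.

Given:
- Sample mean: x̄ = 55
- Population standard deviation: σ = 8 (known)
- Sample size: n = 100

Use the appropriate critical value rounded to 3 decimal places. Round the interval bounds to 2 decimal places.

The population standard deviation σ is known, so use a z-interval (standard normal critical value).

For 95% confidence, z* = 1.96 (from standard normal table)

Standard error: SE = σ/√n = 8/√100 = 0.800000

Margin of error: E = z* × SE = 1.96 × 0.800000 = 1.5680

Z-interval: x̄ ± E = 55 ± 1.5680 = (53.4320, 56.5680)

Rounded to 2 decimal places:

(53.43, 56.57)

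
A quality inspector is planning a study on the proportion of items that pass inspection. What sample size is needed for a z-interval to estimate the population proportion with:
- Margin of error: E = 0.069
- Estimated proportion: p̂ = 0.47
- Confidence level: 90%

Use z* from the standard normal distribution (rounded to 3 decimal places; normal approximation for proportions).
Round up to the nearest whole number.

Using z* for proportion z-interval (normal approximation).

For 90% confidence, z* = 1.645 (from standard normal table)

Sample size formula for proportion z-interval: n = z*²p̂(1-p̂)/E²

n = 1.645² × 0.47 × 0.53 / 0.069²
  = 2.706025 × 0.2491 / 0.004761
  = 141.5818

Round up to the nearest whole number: n = 142

142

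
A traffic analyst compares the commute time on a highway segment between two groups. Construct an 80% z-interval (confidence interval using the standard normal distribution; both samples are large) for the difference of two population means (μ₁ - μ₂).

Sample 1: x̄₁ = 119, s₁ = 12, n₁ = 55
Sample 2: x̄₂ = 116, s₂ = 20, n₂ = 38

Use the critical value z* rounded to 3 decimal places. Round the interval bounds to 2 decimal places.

Both samples are large (n₁ = 55 ≥ 30, n₂ = 38 ≥ 30), so a z-interval for the difference of means applies.

Point estimate: x̄₁ - x̄₂ = 119 - 116 = 3

Standard error: SE = √(s₁²/n₁ + s₂²/n₂)
= √(12²/55 + 20²/38)
= √(2.618182 + 10.526316)
= 3.625534

For 80% confidence, z* = 1.282 (from standard normal table)
Margin of error: E = z* × SE = 1.282 × 3.625534 = 4.6479

Z-interval: (x̄₁ - x̄₂) ± E = 3 ± 4.6479 = (-1.6479, 7.6479)

Rounded to 2 decimal places:

(-1.65, 7.65)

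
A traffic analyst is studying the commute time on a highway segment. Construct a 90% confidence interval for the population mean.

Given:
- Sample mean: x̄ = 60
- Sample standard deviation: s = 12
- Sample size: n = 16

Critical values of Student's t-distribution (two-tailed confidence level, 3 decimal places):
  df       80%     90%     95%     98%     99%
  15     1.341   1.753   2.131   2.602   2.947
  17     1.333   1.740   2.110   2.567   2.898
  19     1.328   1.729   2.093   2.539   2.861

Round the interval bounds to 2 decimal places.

The population standard deviation σ is unknown (only the sample standard deviation s is given), so use a t-interval with df = n - 1 = 16 - 1 = 15.

For 90% confidence with df = 15, t* = 1.753 (from t-table)

Standard error: SE = s/√n = 12/√16 = 3.000000

Margin of error: E = t* × SE = 1.753 × 3.000000 = 5.2590

T-interval: x̄ ± E = 60 ± 5.2590 = (54.7410, 65.2590)

Rounded to 2 decimal places:

(54.74, 65.26)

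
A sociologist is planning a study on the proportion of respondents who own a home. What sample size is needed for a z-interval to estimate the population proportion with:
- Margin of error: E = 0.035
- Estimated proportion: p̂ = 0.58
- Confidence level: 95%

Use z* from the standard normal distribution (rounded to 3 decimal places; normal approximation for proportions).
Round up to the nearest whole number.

Using z* for proportion z-interval (normal approximation).

For 95% confidence, z* = 1.96 (from standard normal table)

Sample size formula for proportion z-interval: n = z*²p̂(1-p̂)/E²

n = 1.96² × 0.58 × 0.42 / 0.035²
  = 3.8416 × 0.2436 / 0.001225
  = 763.9296

Round up to the nearest whole number: n = 764

764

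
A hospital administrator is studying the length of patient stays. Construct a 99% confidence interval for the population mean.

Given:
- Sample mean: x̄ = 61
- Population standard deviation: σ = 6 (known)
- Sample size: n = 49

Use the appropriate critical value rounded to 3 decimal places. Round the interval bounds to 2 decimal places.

The population standard deviation σ is known, so use a z-interval (standard normal critical value).

For 99% confidence, z* = 2.576 (from standard normal table)

Standard error: SE = σ/√n = 6/√49 = 0.857143

Margin of error: E = z* × SE = 2.576 × 0.857143 = 2.2080

Z-interval: x̄ ± E = 61 ± 2.2080 = (58.7920, 63.2080)

Rounded to 2 decimal places:

(58.79, 63.21)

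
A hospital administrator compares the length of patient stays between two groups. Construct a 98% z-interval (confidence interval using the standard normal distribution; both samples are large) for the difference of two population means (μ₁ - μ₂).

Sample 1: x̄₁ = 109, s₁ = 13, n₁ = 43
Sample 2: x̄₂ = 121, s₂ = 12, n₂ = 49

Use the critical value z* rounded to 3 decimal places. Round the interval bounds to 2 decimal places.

Both samples are large (n₁ = 43 ≥ 30, n₂ = 49 ≥ 30), so a z-interval for the difference of means applies.

Point estimate: x̄₁ - x̄₂ = 109 - 121 = -12

Standard error: SE = √(s₁²/n₁ + s₂²/n₂)
= √(13²/43 + 12²/49)
= √(3.930233 + 2.938776)
= 2.620879

For 98% confidence, z* = 2.326 (from standard normal table)
Margin of error: E = z* × SE = 2.326 × 2.620879 = 6.0962

Z-interval: (x̄₁ - x̄₂) ± E = -12 ± 6.0962 = (-18.0962, -5.9038)

Rounded to 2 decimal places:

(-18.10, -5.90)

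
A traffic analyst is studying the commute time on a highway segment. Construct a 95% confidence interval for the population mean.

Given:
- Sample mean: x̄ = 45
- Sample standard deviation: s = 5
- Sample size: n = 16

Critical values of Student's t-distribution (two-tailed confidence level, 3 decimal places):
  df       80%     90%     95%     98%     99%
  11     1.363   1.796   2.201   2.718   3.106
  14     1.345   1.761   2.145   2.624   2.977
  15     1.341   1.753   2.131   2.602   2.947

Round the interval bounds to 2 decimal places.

The population standard deviation σ is unknown (only the sample standard deviation s is given), so use a t-interval with df = n - 1 = 16 - 1 = 15.

For 95% confidence with df = 15, t* = 2.131 (from t-table)

Standard error: SE = s/√n = 5/√16 = 1.250000

Margin of error: E = t* × SE = 2.131 × 1.250000 = 2.6637

T-interval: x̄ ± E = 45 ± 2.6637 = (42.3362, 47.6638)

Rounded to 2 decimal places:

(42.34, 47.66)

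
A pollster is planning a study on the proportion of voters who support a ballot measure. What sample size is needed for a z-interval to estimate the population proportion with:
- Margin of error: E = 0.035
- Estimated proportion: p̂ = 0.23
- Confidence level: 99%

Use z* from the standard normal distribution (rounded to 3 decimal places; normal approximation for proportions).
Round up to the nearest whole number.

Using z* for proportion z-interval (normal approximation).

For 99% confidence, z* = 2.576 (from standard normal table)

Sample size formula for proportion z-interval: n = z*²p̂(1-p̂)/E²

n = 2.576² × 0.23 × 0.77 / 0.035²
  = 6.635776 × 0.1771 / 0.001225
  = 959.3436

Round up to the nearest whole number: n = 960

960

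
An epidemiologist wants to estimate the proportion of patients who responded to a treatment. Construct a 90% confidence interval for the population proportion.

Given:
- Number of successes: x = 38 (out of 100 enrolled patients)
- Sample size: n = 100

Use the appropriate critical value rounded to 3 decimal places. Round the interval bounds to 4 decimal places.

Sample proportion: p̂ = 38/100 = 0.380000

Check conditions for normal approximation:
  np̂ = 38 ≥ 10 ✓
  n(1-p̂) = 62 ≥ 10 ✓

The sample is large enough, so use a z-interval (normal approximation) for the proportion.

For 90% confidence, z* = 1.645 (from standard normal table)

Standard error: SE = √(p̂(1-p̂)/n) = √(0.380000×0.620000/100) = 0.04853864

Margin of error: E = z* × SE = 1.645 × 0.04853864 = 0.079846

Z-interval: p̂ ± E = 0.380000 ± 0.079846 = (0.300154, 0.459846)

Rounded to 4 decimal places:

(0.3002, 0.4598)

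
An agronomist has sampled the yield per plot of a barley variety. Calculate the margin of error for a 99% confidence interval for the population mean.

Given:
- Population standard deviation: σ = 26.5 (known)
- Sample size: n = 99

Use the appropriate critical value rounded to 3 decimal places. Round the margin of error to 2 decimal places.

The population standard deviation σ is known, so use the z-interval margin of error formula.

For 99% confidence, z* = 2.576 (from standard normal table)

Margin of error formula for z-interval: E = z* × σ/√n

E = 2.576 × 26.5/√99
  = 2.576 × 2.663350
  = 6.8608

Rounded to 2 decimal places:

6.86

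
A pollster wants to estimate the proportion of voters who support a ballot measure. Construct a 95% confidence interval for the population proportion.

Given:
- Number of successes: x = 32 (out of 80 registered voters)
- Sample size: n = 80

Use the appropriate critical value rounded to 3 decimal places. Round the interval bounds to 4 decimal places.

Sample proportion: p̂ = 32/80 = 0.400000

Check conditions for normal approximation:
  np̂ = 32 ≥ 10 ✓
  n(1-p̂) = 48 ≥ 10 ✓

The sample is large enough, so use a z-interval (normal approximation) for the proportion.

For 95% confidence, z* = 1.96 (from standard normal table)

Standard error: SE = √(p̂(1-p̂)/n) = √(0.400000×0.600000/80) = 0.05477226

Margin of error: E = z* × SE = 1.96 × 0.05477226 = 0.107354

Z-interval: p̂ ± E = 0.400000 ± 0.107354 = (0.292646, 0.507354)

Rounded to 4 decimal places:

(0.2926, 0.5074)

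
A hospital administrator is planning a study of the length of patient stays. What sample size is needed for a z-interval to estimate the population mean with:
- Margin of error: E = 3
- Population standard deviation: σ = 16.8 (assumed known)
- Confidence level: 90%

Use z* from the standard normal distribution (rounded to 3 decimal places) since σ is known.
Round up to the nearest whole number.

Using z* since population σ is known (z-interval formula).

For 90% confidence, z* = 1.645 (from standard normal table)

Sample size formula for z-interval: n = (z*σ/E)²

n = (1.645 × 16.8 / 3)²
  = (9.212000)²
  = 84.8609

Round up to the nearest whole number: n = 85

85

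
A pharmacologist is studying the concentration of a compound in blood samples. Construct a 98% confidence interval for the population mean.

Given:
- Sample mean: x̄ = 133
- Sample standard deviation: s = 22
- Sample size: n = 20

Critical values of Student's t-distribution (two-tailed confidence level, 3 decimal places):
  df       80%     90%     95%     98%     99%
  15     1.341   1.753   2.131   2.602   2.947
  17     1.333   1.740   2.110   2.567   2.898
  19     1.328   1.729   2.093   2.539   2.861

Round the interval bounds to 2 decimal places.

The population standard deviation σ is unknown (only the sample standard deviation s is given), so use a t-interval with df = n - 1 = 20 - 1 = 19.

For 98% confidence with df = 19, t* = 2.539 (from t-table)

Standard error: SE = s/√n = 22/√20 = 4.919350

Margin of error: E = t* × SE = 2.539 × 4.919350 = 12.4902

T-interval: x̄ ± E = 133 ± 12.4902 = (120.5098, 145.4902)

Rounded to 2 decimal places:

(120.51, 145.49)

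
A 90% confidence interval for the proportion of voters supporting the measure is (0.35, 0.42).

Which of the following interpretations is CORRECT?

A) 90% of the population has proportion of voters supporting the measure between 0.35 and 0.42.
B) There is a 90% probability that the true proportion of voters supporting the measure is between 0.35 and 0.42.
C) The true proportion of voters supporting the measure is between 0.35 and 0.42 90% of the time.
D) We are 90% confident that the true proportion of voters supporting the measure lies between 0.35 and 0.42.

A confidence interval represents our confidence in the procedure, not a probability statement about the parameter.

Key concept: If we repeated this sampling process many times and computed a 90% CI each time, about 90% of those intervals would contain the true population parameter.

For this specific interval (0.35, 0.42):
- Midpoint (point estimate): 0.385
- Margin of error: 0.035

The correct interpretation is the one stating confidence that the true parameter lies in the interval — option D.

D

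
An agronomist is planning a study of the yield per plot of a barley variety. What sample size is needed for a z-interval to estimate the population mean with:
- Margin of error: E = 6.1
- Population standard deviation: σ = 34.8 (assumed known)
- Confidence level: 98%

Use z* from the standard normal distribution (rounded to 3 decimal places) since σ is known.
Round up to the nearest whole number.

Using z* since population σ is known (z-interval formula).

For 98% confidence, z* = 2.326 (from standard normal table)

Sample size formula for z-interval: n = (z*σ/E)²

n = (2.326 × 34.8 / 6.1)²
  = (13.269639)²
  = 176.0833

Round up to the nearest whole number: n = 177

177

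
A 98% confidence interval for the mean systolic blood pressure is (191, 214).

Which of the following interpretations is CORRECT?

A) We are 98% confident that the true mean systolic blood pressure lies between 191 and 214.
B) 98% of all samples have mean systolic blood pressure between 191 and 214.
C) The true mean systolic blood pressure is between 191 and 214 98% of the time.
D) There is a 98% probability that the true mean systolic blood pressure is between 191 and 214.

A confidence interval represents our confidence in the procedure, not a probability statement about the parameter.

Key concept: If we repeated this sampling process many times and computed a 98% CI each time, about 98% of those intervals would contain the true population parameter.

For this specific interval (191, 214):
- Midpoint (point estimate): 202.5
- Margin of error: 11.5

The correct interpretation is the one stating confidence that the true parameter lies in the interval — option A.

A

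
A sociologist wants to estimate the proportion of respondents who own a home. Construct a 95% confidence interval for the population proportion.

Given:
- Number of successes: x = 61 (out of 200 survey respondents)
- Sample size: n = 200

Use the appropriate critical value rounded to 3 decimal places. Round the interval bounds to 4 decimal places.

Sample proportion: p̂ = 61/200 = 0.305000

Check conditions for normal approximation:
  np̂ = 61 ≥ 10 ✓
  n(1-p̂) = 139 ≥ 10 ✓

The sample is large enough, so use a z-interval (normal approximation) for the proportion.

For 95% confidence, z* = 1.96 (from standard normal table)

Standard error: SE = √(p̂(1-p̂)/n) = √(0.305000×0.695000/200) = 0.03255572

Margin of error: E = z* × SE = 1.96 × 0.03255572 = 0.063809

Z-interval: p̂ ± E = 0.305000 ± 0.063809 = (0.241191, 0.368809)

Rounded to 4 decimal places:

(0.2412, 0.3688)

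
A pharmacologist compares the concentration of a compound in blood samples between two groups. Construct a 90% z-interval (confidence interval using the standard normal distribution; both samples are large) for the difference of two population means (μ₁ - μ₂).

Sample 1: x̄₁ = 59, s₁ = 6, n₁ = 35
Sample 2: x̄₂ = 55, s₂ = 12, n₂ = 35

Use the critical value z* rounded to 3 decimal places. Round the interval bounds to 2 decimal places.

Both samples are large (n₁ = 35 ≥ 30, n₂ = 35 ≥ 30), so a z-interval for the difference of means applies.

Point estimate: x̄₁ - x̄₂ = 59 - 55 = 4

Standard error: SE = √(s₁²/n₁ + s₂²/n₂)
= √(6²/35 + 12²/35)
= √(1.028571 + 4.114286)
= 2.267787

For 90% confidence, z* = 1.645 (from standard normal table)
Margin of error: E = z* × SE = 1.645 × 2.267787 = 3.7305

Z-interval: (x̄₁ - x̄₂) ± E = 4 ± 3.7305 = (0.2695, 7.7305)

Rounded to 2 decimal places:

(0.27, 7.73)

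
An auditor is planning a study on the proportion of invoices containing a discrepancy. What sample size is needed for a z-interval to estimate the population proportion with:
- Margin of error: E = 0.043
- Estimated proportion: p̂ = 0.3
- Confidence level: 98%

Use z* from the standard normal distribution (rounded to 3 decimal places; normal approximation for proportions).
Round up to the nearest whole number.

Using z* for proportion z-interval (normal approximation).

For 98% confidence, z* = 2.326 (from standard normal table)

Sample size formula for proportion z-interval: n = z*²p̂(1-p̂)/E²

n = 2.326² × 0.3 × 0.7 / 0.043²
  = 5.410276 × 0.21 / 0.001849
  = 614.4716

Round up to the nearest whole number: n = 615

615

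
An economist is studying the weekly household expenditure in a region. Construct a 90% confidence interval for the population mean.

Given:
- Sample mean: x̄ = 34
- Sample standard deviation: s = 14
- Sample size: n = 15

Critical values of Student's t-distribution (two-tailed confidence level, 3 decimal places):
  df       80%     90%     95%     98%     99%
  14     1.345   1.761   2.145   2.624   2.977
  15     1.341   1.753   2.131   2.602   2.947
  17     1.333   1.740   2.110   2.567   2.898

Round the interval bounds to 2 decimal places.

The population standard deviation σ is unknown (only the sample standard deviation s is given), so use a t-interval with df = n - 1 = 15 - 1 = 14.

For 90% confidence with df = 14, t* = 1.761 (from t-table)

Standard error: SE = s/√n = 14/√15 = 3.614784

Margin of error: E = t* × SE = 1.761 × 3.614784 = 6.3656

T-interval: x̄ ± E = 34 ± 6.3656 = (27.6344, 40.3656)

Rounded to 2 decimal places:

(27.63, 40.37)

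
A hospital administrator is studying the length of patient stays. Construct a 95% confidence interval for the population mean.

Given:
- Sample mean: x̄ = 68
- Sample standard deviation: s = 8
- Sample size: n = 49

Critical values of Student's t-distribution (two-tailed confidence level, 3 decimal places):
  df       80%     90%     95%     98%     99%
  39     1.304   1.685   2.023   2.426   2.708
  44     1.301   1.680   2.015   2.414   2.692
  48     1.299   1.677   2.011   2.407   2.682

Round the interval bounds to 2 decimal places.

The population standard deviation σ is unknown (only the sample standard deviation s is given), so use a t-interval with df = n - 1 = 49 - 1 = 48.

For 95% confidence with df = 48, t* = 2.011 (from t-table)

Standard error: SE = s/√n = 8/√49 = 1.142857

Margin of error: E = t* × SE = 2.011 × 1.142857 = 2.2983

T-interval: x̄ ± E = 68 ± 2.2983 = (65.7017, 70.2983)

Rounded to 2 decimal places:

(65.70, 70.30)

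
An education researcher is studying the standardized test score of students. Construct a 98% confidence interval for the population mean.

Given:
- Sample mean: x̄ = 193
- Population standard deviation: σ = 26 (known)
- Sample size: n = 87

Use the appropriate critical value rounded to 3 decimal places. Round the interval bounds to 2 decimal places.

The population standard deviation σ is known, so use a z-interval (standard normal critical value).

For 98% confidence, z* = 2.326 (from standard normal table)

Standard error: SE = σ/√n = 26/√87 = 2.787493

Margin of error: E = z* × SE = 2.326 × 2.787493 = 6.4837

Z-interval: x̄ ± E = 193 ± 6.4837 = (186.5163, 199.4837)

Rounded to 2 decimal places:

(186.52, 199.48)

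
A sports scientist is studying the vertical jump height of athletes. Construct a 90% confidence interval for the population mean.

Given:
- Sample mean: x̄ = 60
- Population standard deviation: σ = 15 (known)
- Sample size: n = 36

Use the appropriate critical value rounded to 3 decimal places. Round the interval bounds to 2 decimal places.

The population standard deviation σ is known, so use a z-interval (standard normal critical value).

For 90% confidence, z* = 1.645 (from standard normal table)

Standard error: SE = σ/√n = 15/√36 = 2.500000

Margin of error: E = z* × SE = 1.645 × 2.500000 = 4.1125

Z-interval: x̄ ± E = 60 ± 4.1125 = (55.8875, 64.1125)

Rounded to 2 decimal places:

(55.89, 64.11)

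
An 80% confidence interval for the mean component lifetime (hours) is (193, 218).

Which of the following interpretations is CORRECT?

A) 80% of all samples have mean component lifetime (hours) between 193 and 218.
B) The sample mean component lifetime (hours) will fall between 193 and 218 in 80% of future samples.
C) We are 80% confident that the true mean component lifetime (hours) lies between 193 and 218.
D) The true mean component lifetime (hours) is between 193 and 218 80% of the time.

A confidence interval represents our confidence in the procedure, not a probability statement about the parameter.

Key concept: If we repeated this sampling process many times and computed an 80% CI each time, about 80% of those intervals would contain the true population parameter.

For this specific interval (193, 218):
- Midpoint (point estimate): 205.5
- Margin of error: 12.5

The correct interpretation is the one stating confidence that the true parameter lies in the interval — option C.

C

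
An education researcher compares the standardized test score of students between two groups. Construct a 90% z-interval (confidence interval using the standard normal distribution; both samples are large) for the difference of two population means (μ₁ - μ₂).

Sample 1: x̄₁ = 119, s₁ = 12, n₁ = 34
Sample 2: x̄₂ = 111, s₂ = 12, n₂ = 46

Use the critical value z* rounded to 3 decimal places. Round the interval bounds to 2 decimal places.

Both samples are large (n₁ = 34 ≥ 30, n₂ = 46 ≥ 30), so a z-interval for the difference of means applies.

Point estimate: x̄₁ - x̄₂ = 119 - 111 = 8

Standard error: SE = √(s₁²/n₁ + s₂²/n₂)
= √(12²/34 + 12²/46)
= √(4.235294 + 3.130435)
= 2.713988

For 90% confidence, z* = 1.645 (from standard normal table)
Margin of error: E = z* × SE = 1.645 × 2.713988 = 4.4645

Z-interval: (x̄₁ - x̄₂) ± E = 8 ± 4.4645 = (3.5355, 12.4645)

Rounded to 2 decimal places:

(3.54, 12.46)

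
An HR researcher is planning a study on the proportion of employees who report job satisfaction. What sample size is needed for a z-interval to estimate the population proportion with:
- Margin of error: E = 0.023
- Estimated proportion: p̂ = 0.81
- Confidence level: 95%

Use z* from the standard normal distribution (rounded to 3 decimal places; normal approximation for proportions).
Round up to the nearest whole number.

Using z* for proportion z-interval (normal approximation).

For 95% confidence, z* = 1.96 (from standard normal table)

Sample size formula for proportion z-interval: n = z*²p̂(1-p̂)/E²

n = 1.96² × 0.81 × 0.19 / 0.023²
  = 3.8416 × 0.1539 / 0.000529
  = 1117.6224

Round up to the nearest whole number: n = 1118

1118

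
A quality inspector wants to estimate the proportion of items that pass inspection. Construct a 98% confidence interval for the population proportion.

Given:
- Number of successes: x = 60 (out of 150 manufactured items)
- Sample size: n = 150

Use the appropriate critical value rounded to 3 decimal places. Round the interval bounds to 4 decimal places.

Sample proportion: p̂ = 60/150 = 0.400000

Check conditions for normal approximation:
  np̂ = 60 ≥ 10 ✓
  n(1-p̂) = 90 ≥ 10 ✓

The sample is large enough, so use a z-interval (normal approximation) for the proportion.

For 98% confidence, z* = 2.326 (from standard normal table)

Standard error: SE = √(p̂(1-p̂)/n) = √(0.400000×0.600000/150) = 0.04000000

Margin of error: E = z* × SE = 2.326 × 0.04000000 = 0.093040

Z-interval: p̂ ± E = 0.400000 ± 0.093040 = (0.306960, 0.493040)

Rounded to 4 decimal places:

(0.3070, 0.4930)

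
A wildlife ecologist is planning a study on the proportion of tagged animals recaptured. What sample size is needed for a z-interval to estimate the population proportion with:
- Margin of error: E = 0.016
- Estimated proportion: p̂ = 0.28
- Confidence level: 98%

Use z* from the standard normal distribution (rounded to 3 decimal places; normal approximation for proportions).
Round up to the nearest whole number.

Using z* for proportion z-interval (normal approximation).

For 98% confidence, z* = 2.326 (from standard normal table)

Sample size formula for proportion z-interval: n = z*²p̂(1-p̂)/E²

n = 2.326² × 0.28 × 0.72 / 0.016²
  = 5.410276 × 0.2016 / 0.000256
  = 4260.5923

Round up to the nearest whole number: n = 4261

4261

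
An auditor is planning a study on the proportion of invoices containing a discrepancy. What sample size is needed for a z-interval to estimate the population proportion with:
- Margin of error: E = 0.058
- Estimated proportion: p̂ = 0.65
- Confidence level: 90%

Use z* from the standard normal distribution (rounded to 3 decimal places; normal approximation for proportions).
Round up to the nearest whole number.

Using z* for proportion z-interval (normal approximation).

For 90% confidence, z* = 1.645 (from standard normal table)

Sample size formula for proportion z-interval: n = z*²p̂(1-p̂)/E²

n = 1.645² × 0.65 × 0.35 / 0.058²
  = 2.706025 × 0.2275 / 0.003364
  = 183.0026

Round up to the nearest whole number: n = 184

184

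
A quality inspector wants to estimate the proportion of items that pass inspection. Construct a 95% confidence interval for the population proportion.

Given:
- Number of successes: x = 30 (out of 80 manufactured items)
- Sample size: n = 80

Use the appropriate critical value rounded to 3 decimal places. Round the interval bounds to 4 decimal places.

Sample proportion: p̂ = 30/80 = 0.375000

Check conditions for normal approximation:
  np̂ = 30 ≥ 10 ✓
  n(1-p̂) = 50 ≥ 10 ✓

The sample is large enough, so use a z-interval (normal approximation) for the proportion.

For 95% confidence, z* = 1.96 (from standard normal table)

Standard error: SE = √(p̂(1-p̂)/n) = √(0.375000×0.625000/80) = 0.05412659

Margin of error: E = z* × SE = 1.96 × 0.05412659 = 0.106088

Z-interval: p̂ ± E = 0.375000 ± 0.106088 = (0.268912, 0.481088)

Rounded to 4 decimal places:

(0.2689, 0.4811)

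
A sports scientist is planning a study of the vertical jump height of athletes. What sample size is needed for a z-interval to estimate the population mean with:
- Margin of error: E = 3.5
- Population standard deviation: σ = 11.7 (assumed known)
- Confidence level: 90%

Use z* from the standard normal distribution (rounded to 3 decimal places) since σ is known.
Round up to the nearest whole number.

Using z* since population σ is known (z-interval formula).

For 90% confidence, z* = 1.645 (from standard normal table)

Sample size formula for z-interval: n = (z*σ/E)²

n = (1.645 × 11.7 / 3.5)²
  = (5.499000)²
  = 30.2390

Round up to the nearest whole number: n = 31

31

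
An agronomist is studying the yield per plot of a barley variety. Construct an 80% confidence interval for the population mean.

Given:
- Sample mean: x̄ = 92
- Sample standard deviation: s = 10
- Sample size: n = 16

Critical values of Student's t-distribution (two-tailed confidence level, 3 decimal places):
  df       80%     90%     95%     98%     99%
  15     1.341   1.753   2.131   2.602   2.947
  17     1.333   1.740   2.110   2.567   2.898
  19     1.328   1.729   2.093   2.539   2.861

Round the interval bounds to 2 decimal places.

The population standard deviation σ is unknown (only the sample standard deviation s is given), so use a t-interval with df = n - 1 = 16 - 1 = 15.

For 80% confidence with df = 15, t* = 1.341 (from t-table)

Standard error: SE = s/√n = 10/√16 = 2.500000

Margin of error: E = t* × SE = 1.341 × 2.500000 = 3.3525

T-interval: x̄ ± E = 92 ± 3.3525 = (88.6475, 95.3525)

Rounded to 2 decimal places:

(88.65, 95.35)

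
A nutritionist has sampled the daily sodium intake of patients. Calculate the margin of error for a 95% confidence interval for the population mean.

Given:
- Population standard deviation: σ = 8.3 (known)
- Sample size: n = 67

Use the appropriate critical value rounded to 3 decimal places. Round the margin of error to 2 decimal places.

The population standard deviation σ is known, so use the z-interval margin of error formula.

For 95% confidence, z* = 1.96 (from standard normal table)

Margin of error formula for z-interval: E = z* × σ/√n

E = 1.96 × 8.3/√67
  = 1.96 × 1.014006
  = 1.9875

Rounded to 2 decimal places:

1.99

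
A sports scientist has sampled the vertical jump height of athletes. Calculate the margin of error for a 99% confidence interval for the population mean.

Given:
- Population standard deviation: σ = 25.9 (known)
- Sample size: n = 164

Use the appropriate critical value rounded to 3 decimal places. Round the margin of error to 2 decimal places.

The population standard deviation σ is known, so use the z-interval margin of error formula.

For 99% confidence, z* = 2.576 (from standard normal table)

Margin of error formula for z-interval: E = z* × σ/√n

E = 2.576 × 25.9/√164
  = 2.576 × 2.022450
  = 5.2098

Rounded to 2 decimal places:

5.21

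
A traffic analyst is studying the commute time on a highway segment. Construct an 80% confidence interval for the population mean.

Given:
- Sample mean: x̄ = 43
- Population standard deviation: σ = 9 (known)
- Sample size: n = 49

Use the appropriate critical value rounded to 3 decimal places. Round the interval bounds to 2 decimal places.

The population standard deviation σ is known, so use a z-interval (standard normal critical value).

For 80% confidence, z* = 1.282 (from standard normal table)

Standard error: SE = σ/√n = 9/√49 = 1.285714

Margin of error: E = z* × SE = 1.282 × 1.285714 = 1.6483

Z-interval: x̄ ± E = 43 ± 1.6483 = (41.3517, 44.6483)

Rounded to 2 decimal places:

(41.35, 44.65)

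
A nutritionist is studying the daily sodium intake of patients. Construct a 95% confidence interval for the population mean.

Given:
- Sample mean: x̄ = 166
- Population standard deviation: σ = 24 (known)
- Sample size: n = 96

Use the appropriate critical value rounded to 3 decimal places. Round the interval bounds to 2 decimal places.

The population standard deviation σ is known, so use a z-interval (standard normal critical value).

For 95% confidence, z* = 1.96 (from standard normal table)

Standard error: SE = σ/√n = 24/√96 = 2.449490

Margin of error: E = z* × SE = 1.96 × 2.449490 = 4.8010

Z-interval: x̄ ± E = 166 ± 4.8010 = (161.1990, 170.8010)

Rounded to 2 decimal places:

(161.20, 170.80)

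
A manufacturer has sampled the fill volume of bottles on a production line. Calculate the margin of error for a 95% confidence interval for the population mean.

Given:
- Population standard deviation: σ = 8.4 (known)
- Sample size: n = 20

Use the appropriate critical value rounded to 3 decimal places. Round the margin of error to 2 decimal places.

The population standard deviation σ is known, so use the z-interval margin of error formula.

For 95% confidence, z* = 1.96 (from standard normal table)

Margin of error formula for z-interval: E = z* × σ/√n

E = 1.96 × 8.4/√20
  = 1.96 × 1.878297
  = 3.6815

Rounded to 2 decimal places:

3.68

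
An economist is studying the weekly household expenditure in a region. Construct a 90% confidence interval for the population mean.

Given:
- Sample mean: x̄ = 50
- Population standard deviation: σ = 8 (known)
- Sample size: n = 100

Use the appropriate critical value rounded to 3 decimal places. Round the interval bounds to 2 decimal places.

The population standard deviation σ is known, so use a z-interval (standard normal critical value).

For 90% confidence, z* = 1.645 (from standard normal table)

Standard error: SE = σ/√n = 8/√100 = 0.800000

Margin of error: E = z* × SE = 1.645 × 0.800000 = 1.3160

Z-interval: x̄ ± E = 50 ± 1.3160 = (48.6840, 51.3160)

Rounded to 2 decimal places:

(48.68, 51.32)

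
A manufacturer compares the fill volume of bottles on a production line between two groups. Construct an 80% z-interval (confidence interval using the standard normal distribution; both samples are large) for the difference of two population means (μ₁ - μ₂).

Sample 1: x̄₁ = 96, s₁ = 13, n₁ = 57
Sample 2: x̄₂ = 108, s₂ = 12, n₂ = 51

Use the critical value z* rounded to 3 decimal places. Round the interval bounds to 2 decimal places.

Both samples are large (n₁ = 57 ≥ 30, n₂ = 51 ≥ 30), so a z-interval for the difference of means applies.

Point estimate: x̄₁ - x̄₂ = 96 - 108 = -12

Standard error: SE = √(s₁²/n₁ + s₂²/n₂)
= √(13²/57 + 12²/51)
= √(2.964912 + 2.823529)
= 2.405918

For 80% confidence, z* = 1.282 (from standard normal table)
Margin of error: E = z* × SE = 1.282 × 2.405918 = 3.0844

Z-interval: (x̄₁ - x̄₂) ± E = -12 ± 3.0844 = (-15.0844, -8.9156)

Rounded to 2 decimal places:

(-15.08, -8.92)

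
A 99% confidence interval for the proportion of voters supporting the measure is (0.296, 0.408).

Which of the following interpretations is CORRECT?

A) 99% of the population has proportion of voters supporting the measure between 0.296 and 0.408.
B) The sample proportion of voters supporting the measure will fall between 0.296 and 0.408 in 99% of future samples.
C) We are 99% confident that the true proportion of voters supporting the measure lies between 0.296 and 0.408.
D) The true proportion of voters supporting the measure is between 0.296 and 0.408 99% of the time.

A confidence interval represents our confidence in the procedure, not a probability statement about the parameter.

Key concept: If we repeated this sampling process many times and computed a 99% CI each time, about 99% of those intervals would contain the true population parameter.

For this specific interval (0.296, 0.408):
- Midpoint (point estimate): 0.352
- Margin of error: 0.056

The correct interpretation is the one stating confidence that the true parameter lies in the interval — option C.

C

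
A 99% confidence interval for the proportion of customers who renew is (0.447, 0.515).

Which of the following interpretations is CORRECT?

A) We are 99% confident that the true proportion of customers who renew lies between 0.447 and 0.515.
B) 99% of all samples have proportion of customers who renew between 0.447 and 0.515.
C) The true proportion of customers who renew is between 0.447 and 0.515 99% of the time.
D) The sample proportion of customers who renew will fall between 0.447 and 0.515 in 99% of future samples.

A confidence interval represents our confidence in the procedure, not a probability statement about the parameter.

Key concept: If we repeated this sampling process many times and computed a 99% CI each time, about 99% of those intervals would contain the true population parameter.

For this specific interval (0.447, 0.515):
- Midpoint (point estimate): 0.481
- Margin of error: 0.034

The correct interpretation is the one stating confidence that the true parameter lies in the interval — option A.

A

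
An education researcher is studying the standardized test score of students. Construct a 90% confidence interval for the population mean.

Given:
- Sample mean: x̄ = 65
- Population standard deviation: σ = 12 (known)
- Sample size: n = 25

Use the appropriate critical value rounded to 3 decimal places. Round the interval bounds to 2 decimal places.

The population standard deviation σ is known, so use a z-interval (standard normal critical value).

For 90% confidence, z* = 1.645 (from standard normal table)

Standard error: SE = σ/√n = 12/√25 = 2.400000

Margin of error: E = z* × SE = 1.645 × 2.400000 = 3.9480

Z-interval: x̄ ± E = 65 ± 3.9480 = (61.0520, 68.9480)

Rounded to 2 decimal places:

(61.05, 68.95)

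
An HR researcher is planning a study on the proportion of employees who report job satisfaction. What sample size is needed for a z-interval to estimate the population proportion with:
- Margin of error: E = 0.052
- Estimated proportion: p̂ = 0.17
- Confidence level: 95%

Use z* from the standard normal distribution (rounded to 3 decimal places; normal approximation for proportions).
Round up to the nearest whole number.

Using z* for proportion z-interval (normal approximation).

For 95% confidence, z* = 1.96 (from standard normal table)

Sample size formula for proportion z-interval: n = z*²p̂(1-p̂)/E²

n = 1.96² × 0.17 × 0.83 / 0.052²
  = 3.8416 × 0.1411 / 0.002704
  = 200.4622

Round up to the nearest whole number: n = 201

201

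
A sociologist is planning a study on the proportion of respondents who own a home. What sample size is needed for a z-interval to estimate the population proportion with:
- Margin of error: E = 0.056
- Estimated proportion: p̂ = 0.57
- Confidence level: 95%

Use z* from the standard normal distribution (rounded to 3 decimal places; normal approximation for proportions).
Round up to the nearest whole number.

Using z* for proportion z-interval (normal approximation).

For 95% confidence, z* = 1.96 (from standard normal table)

Sample size formula for proportion z-interval: n = z*²p̂(1-p̂)/E²

n = 1.96² × 0.57 × 0.43 / 0.056²
  = 3.8416 × 0.2451 / 0.003136
  = 300.2475

Round up to the nearest whole number: n = 301

301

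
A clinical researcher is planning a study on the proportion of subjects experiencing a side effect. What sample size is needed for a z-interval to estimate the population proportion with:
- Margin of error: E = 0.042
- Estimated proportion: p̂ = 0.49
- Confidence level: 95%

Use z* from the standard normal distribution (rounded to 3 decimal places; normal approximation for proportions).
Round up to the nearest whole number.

Using z* for proportion z-interval (normal approximation).

For 95% confidence, z* = 1.96 (from standard normal table)

Sample size formula for proportion z-interval: n = z*²p̂(1-p̂)/E²

n = 1.96² × 0.49 × 0.51 / 0.042²
  = 3.8416 × 0.2499 / 0.001764
  = 544.2267

Round up to the nearest whole number: n = 545

545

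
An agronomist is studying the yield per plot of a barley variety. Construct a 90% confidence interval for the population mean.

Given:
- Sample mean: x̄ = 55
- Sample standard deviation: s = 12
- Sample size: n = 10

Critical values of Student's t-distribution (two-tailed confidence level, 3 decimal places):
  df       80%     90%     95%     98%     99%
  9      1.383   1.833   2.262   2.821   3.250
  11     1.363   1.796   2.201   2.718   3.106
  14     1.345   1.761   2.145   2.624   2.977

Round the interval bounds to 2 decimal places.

The population standard deviation σ is unknown (only the sample standard deviation s is given), so use a t-interval with df = n - 1 = 10 - 1 = 9.

For 90% confidence with df = 9, t* = 1.833 (from t-table)

Standard error: SE = s/√n = 12/√10 = 3.794733

Margin of error: E = t* × SE = 1.833 × 3.794733 = 6.9557

T-interval: x̄ ± E = 55 ± 6.9557 = (48.0443, 61.9557)

Rounded to 2 decimal places:

(48.04, 61.96)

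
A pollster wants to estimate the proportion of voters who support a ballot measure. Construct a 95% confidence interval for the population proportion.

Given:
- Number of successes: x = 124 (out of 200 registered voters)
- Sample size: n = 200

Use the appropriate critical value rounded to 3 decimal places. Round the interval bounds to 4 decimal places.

Sample proportion: p̂ = 124/200 = 0.620000

Check conditions for normal approximation:
  np̂ = 124 ≥ 10 ✓
  n(1-p̂) = 76 ≥ 10 ✓

The sample is large enough, so use a z-interval (normal approximation) for the proportion.

For 95% confidence, z* = 1.96 (from standard normal table)

Standard error: SE = √(p̂(1-p̂)/n) = √(0.620000×0.380000/200) = 0.03432200

Margin of error: E = z* × SE = 1.96 × 0.03432200 = 0.067271

Z-interval: p̂ ± E = 0.620000 ± 0.067271 = (0.552729, 0.687271)

Rounded to 4 decimal places:

(0.5527, 0.6873)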